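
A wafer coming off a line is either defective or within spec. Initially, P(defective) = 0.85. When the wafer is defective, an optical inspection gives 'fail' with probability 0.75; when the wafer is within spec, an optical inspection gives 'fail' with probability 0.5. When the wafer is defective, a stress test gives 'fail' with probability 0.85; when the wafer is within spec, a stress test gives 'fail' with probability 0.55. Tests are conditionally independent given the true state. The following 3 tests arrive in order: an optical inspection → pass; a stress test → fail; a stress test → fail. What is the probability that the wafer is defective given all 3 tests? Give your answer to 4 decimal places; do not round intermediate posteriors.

0.8713

After an optical inspection='pass': P(defective) = 0.25·0.8500 / (0.25·0.8500 + 0.5·0.1500) ≈ 0.7391
After a stress test='fail': P(defective) = 0.85·0.7391 / (0.85·0.7391 + 0.55·0.2609) ≈ 0.8141
After a stress test='fail': P(defective) = 0.85·0.8141 / (0.85·0.8141 + 0.55·0.1859) ≈ 0.8713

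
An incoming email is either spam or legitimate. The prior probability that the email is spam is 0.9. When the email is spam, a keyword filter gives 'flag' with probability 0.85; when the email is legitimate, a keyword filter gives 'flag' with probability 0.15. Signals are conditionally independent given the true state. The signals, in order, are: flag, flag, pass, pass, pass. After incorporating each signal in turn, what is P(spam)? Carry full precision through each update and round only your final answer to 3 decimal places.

After 'flag': P(spam) = 0.85·0.9000 / (0.85·0.9000 + 0.15·0.1000) ≈ 0.9808
After 'flag': P(spam) = 0.85·0.9808 / (0.85·0.9808 + 0.15·0.0192) ≈ 0.9966
After 'pass': P(spam) = 0.15·0.9966 / (0.15·0.9966 + 0.85·0.0034) ≈ 0.9808
After 'pass': P(spam) = 0.15·0.9808 / (0.15·0.9808 + 0.85·0.0192) ≈ 0.9000
After 'pass': P(spam) = 0.15·0.9000 / (0.15·0.9000 + 0.85·0.1000) ≈ 0.6136

0.614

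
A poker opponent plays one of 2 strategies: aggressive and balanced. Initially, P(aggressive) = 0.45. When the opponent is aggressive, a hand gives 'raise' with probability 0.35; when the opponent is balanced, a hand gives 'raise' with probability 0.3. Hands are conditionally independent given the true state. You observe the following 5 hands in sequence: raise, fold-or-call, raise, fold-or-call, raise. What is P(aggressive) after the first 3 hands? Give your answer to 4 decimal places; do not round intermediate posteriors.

0.5084

After 'raise': P(aggressive) = 0.35·0.4500 / (0.35·0.4500 + 0.3·0.5500) ≈ 0.4884
After 'fold-or-call': P(aggressive) = 0.65·0.4884 / (0.65·0.4884 + 0.7·0.5116) ≈ 0.4699
After 'raise': P(aggressive) = 0.35·0.4699 / (0.35·0.4699 + 0.3·0.5301) ≈ 0.5084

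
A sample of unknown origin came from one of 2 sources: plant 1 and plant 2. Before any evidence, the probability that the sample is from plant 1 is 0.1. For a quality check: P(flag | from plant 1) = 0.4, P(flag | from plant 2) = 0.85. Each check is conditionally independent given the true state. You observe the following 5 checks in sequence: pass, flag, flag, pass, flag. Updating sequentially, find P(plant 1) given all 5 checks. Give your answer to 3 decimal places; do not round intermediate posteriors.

0.156

After 'pass': P(plant 1) = 0.6·0.1000 / (0.6·0.1000 + 0.15·0.9000) ≈ 0.3077
After 'flag': P(plant 1) = 0.4·0.3077 / (0.4·0.3077 + 0.85·0.6923) ≈ 0.1730
After 'flag': P(plant 1) = 0.4·0.1730 / (0.4·0.1730 + 0.85·0.8270) ≈ 0.0896
After 'pass': P(plant 1) = 0.6·0.0896 / (0.6·0.0896 + 0.15·0.9104) ≈ 0.2825
After 'flag': P(plant 1) = 0.4·0.2825 / (0.4·0.2825 + 0.85·0.7175) ≈ 0.1563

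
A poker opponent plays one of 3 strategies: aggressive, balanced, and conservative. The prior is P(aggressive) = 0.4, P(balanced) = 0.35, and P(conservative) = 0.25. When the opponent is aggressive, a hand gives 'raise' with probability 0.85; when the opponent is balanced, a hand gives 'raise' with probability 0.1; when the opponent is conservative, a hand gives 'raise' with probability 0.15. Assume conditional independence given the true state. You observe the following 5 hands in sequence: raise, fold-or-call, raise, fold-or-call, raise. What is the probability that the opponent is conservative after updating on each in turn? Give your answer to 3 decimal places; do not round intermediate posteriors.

0.095

After 'raise': normaliser = 0.85·0.4000 + 0.1·0.3500 + 0.15·0.2500; P(aggressive) ≈ 0.8242, P(balanced) ≈ 0.0848, P(conservative) ≈ 0.0909
After 'fold-or-call': normaliser = 0.15·0.8242 + 0.9·0.0848 + 0.85·0.0909; P(aggressive) ≈ 0.4459, P(balanced) ≈ 0.2754, P(conservative) ≈ 0.2787
After 'raise': normaliser = 0.85·0.4459 + 0.1·0.2754 + 0.15·0.2787; P(aggressive) ≈ 0.8453, P(balanced) ≈ 0.0614, P(conservative) ≈ 0.0932
After 'fold-or-call': normaliser = 0.15·0.8453 + 0.9·0.0614 + 0.85·0.0932; P(aggressive) ≈ 0.4852, P(balanced) ≈ 0.2115, P(conservative) ≈ 0.3033
After 'raise': normaliser = 0.85·0.4852 + 0.1·0.2115 + 0.15·0.3033; P(aggressive) ≈ 0.8609, P(balanced) ≈ 0.0442, P(conservative) ≈ 0.0950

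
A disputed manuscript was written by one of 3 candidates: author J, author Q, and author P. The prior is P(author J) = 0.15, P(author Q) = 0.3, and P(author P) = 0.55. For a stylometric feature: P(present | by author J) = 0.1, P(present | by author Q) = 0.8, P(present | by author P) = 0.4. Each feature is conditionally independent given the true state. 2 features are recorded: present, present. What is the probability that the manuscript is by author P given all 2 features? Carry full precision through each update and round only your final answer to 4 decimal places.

0.3126

After 'present': normaliser = 0.1·0.1500 + 0.8·0.3000 + 0.4·0.5500; P(author J) ≈ 0.0316, P(author Q) ≈ 0.5053, P(author P) ≈ 0.4632
After 'present': normaliser = 0.1·0.0316 + 0.8·0.5053 + 0.4·0.4632; P(author J) ≈ 0.0053, P(author Q) ≈ 0.6821, P(author P) ≈ 0.3126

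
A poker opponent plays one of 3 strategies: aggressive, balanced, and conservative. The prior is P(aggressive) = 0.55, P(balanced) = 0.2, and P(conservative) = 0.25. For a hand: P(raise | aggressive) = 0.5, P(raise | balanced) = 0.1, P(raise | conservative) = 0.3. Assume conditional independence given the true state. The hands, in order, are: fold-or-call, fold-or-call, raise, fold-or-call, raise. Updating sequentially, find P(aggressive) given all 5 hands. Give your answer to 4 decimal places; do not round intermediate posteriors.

After 'fold-or-call': normaliser = 0.5·0.5500 + 0.9·0.2000 + 0.7·0.2500; P(aggressive) ≈ 0.4365, P(balanced) ≈ 0.2857, P(conservative) ≈ 0.2778
After 'fold-or-call': normaliser = 0.5·0.4365 + 0.9·0.2857 + 0.7·0.2778; P(aggressive) ≈ 0.3258, P(balanced) ≈ 0.3839, P(conservative) ≈ 0.2903
After 'raise': normaliser = 0.5·0.3258 + 0.1·0.3839 + 0.3·0.2903; P(aggressive) ≈ 0.5649, P(balanced) ≈ 0.1331, P(conservative) ≈ 0.3020
After 'fold-or-call': normaliser = 0.5·0.5649 + 0.9·0.1331 + 0.7·0.3020; P(aggressive) ≈ 0.4603, P(balanced) ≈ 0.1952, P(conservative) ≈ 0.3445
After 'raise': normaliser = 0.5·0.4603 + 0.1·0.1952 + 0.3·0.3445; P(aggressive) ≈ 0.6520, P(balanced) ≈ 0.0553, P(conservative) ≈ 0.2927

0.6520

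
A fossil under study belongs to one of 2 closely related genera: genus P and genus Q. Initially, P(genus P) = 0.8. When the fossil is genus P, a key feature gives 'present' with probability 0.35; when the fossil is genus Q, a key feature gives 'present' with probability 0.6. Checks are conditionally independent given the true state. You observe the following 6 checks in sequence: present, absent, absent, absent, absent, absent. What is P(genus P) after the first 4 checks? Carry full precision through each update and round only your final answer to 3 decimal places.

After 'present': P(genus P) = 0.35·0.8000 / (0.35·0.8000 + 0.6·0.2000) ≈ 0.7000
After 'absent': P(genus P) = 0.65·0.7000 / (0.65·0.7000 + 0.4·0.3000) ≈ 0.7913
After 'absent': P(genus P) = 0.65·0.7913 / (0.65·0.7913 + 0.4·0.2087) ≈ 0.8604
After 'absent': P(genus P) = 0.65·0.8604 / (0.65·0.8604 + 0.4·0.1396) ≈ 0.9092

0.909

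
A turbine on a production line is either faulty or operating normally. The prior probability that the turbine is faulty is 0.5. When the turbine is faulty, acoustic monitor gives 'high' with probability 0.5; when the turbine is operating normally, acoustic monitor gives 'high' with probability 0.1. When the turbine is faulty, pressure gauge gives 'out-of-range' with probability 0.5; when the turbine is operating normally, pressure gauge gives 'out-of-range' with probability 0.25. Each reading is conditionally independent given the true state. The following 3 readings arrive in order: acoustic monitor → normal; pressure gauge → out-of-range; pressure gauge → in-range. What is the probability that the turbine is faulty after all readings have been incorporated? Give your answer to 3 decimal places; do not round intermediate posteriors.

Apply Bayes' rule sequentially, carrying P(faulty) forward.
After acoustic monitor='normal': P(faulty) = 0.5·0.5000 / (0.5·0.5000 + 0.9·0.5000) ≈ 0.3571
After pressure gauge='out-of-range': P(faulty) = 0.5·0.3571 / (0.5·0.3571 + 0.25·0.6429) ≈ 0.5263
After pressure gauge='in-range': P(faulty) = 0.5·0.5263 / (0.5·0.5263 + 0.75·0.4737) ≈ 0.4255

0.426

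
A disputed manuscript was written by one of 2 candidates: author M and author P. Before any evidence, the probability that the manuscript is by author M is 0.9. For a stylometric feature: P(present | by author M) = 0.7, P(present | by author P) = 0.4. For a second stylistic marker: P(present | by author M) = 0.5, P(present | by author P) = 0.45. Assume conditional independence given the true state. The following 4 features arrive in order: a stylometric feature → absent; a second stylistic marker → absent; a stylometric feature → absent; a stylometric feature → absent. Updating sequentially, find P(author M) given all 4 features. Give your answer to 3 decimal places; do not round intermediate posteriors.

0.506

After a stylometric feature='absent': P(author M) = 0.3·0.9000 / (0.3·0.9000 + 0.6·0.1000) ≈ 0.8182
After a second stylistic marker='absent': P(author M) = 0.5·0.8182 / (0.5·0.8182 + 0.55·0.1818) ≈ 0.8036
After a stylometric feature='absent': P(author M) = 0.3·0.8036 / (0.3·0.8036 + 0.6·0.1964) ≈ 0.6716
After a stylometric feature='absent': P(author M) = 0.3·0.6716 / (0.3·0.6716 + 0.6·0.3284) ≈ 0.5056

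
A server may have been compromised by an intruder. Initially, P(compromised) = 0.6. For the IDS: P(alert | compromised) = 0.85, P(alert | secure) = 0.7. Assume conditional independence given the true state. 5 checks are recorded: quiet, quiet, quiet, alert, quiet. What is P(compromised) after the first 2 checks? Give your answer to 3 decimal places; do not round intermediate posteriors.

0.273

Each posterior becomes the prior for the next update.
After 'quiet': P(compromised) = 0.15·0.6000 / (0.15·0.6000 + 0.3·0.4000) ≈ 0.4286
After 'quiet': P(compromised) = 0.15·0.4286 / (0.15·0.4286 + 0.3·0.5714) ≈ 0.2727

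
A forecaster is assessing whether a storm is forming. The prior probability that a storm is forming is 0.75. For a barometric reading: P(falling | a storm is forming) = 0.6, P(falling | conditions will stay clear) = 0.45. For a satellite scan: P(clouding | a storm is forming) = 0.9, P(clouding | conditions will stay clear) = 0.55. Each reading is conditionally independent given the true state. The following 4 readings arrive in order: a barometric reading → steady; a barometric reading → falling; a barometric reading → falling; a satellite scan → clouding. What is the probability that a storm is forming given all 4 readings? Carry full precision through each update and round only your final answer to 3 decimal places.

After a barometric reading='steady': P(storm) = 0.4·0.7500 / (0.4·0.7500 + 0.55·0.2500) ≈ 0.6857
After a barometric reading='falling': P(storm) = 0.6·0.6857 / (0.6·0.6857 + 0.45·0.3143) ≈ 0.7442
After a barometric reading='falling': P(storm) = 0.6·0.7442 / (0.6·0.7442 + 0.45·0.2558) ≈ 0.7950
After a satellite scan='clouding': P(storm) = 0.9·0.7950 / (0.9·0.7950 + 0.55·0.2050) ≈ 0.8639

0.864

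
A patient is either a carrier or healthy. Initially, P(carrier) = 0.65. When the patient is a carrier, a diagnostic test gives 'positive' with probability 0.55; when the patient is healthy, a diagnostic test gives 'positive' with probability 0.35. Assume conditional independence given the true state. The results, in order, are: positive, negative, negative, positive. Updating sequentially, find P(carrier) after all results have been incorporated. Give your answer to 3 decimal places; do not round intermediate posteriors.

After 'positive': P(carrier) = 0.55·0.6500 / (0.55·0.6500 + 0.35·0.3500) ≈ 0.7448
After 'negative': P(carrier) = 0.45·0.7448 / (0.45·0.7448 + 0.65·0.2552) ≈ 0.6689
After 'negative': P(carrier) = 0.45·0.6689 / (0.45·0.6689 + 0.65·0.3311) ≈ 0.5831
After 'positive': P(carrier) = 0.55·0.5831 / (0.55·0.5831 + 0.35·0.4169) ≈ 0.6873

0.687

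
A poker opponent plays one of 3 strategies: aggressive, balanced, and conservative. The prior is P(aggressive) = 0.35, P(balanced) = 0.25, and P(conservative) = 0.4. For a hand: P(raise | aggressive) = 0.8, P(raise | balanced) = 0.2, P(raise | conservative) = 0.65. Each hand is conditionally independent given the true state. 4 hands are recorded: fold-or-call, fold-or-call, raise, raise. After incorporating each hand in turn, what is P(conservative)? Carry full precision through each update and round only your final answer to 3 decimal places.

0.574

After 'fold-or-call': normaliser = 0.2·0.3500 + 0.8·0.2500 + 0.35·0.4000; P(aggressive) ≈ 0.1707, P(balanced) ≈ 0.4878, P(conservative) ≈ 0.3415
After 'fold-or-call': normaliser = 0.2·0.1707 + 0.8·0.4878 + 0.35·0.3415; P(aggressive) ≈ 0.0628, P(balanced) ≈ 0.7175, P(conservative) ≈ 0.2197
After 'raise': normaliser = 0.8·0.0628 + 0.2·0.7175 + 0.65·0.2197; P(aggressive) ≈ 0.1492, P(balanced) ≈ 0.4264, P(conservative) ≈ 0.4244
After 'raise': normaliser = 0.8·0.1492 + 0.2·0.4264 + 0.65·0.4244; P(aggressive) ≈ 0.2485, P(balanced) ≈ 0.1775, P(conservative) ≈ 0.5741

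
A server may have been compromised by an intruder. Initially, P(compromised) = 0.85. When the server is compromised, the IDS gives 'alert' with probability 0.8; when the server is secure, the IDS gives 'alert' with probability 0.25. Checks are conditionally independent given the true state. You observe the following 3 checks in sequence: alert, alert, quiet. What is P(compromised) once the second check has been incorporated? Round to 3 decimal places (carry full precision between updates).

After 'alert': P(compromised) = 0.8·0.8500 / (0.8·0.8500 + 0.25·0.1500) ≈ 0.9477
After 'alert': P(compromised) = 0.8·0.9477 / (0.8·0.9477 + 0.25·0.0523) ≈ 0.9831

0.983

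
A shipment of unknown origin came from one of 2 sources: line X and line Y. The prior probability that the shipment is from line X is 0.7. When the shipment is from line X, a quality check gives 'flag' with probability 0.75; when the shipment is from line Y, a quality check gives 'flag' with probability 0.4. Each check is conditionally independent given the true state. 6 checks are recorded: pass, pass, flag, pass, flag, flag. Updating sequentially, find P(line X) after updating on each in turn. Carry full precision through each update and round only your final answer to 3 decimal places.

After 'pass': P(line X) = 0.25·0.7000 / (0.25·0.7000 + 0.6·0.3000) ≈ 0.4930
After 'pass': P(line X) = 0.25·0.4930 / (0.25·0.4930 + 0.6·0.5070) ≈ 0.2883
After 'flag': P(line X) = 0.75·0.2883 / (0.75·0.2883 + 0.4·0.7117) ≈ 0.4317
After 'pass': P(line X) = 0.25·0.4317 / (0.25·0.4317 + 0.6·0.5683) ≈ 0.2404
After 'flag': P(line X) = 0.75·0.2404 / (0.75·0.2404 + 0.4·0.7596) ≈ 0.3724
After 'flag': P(line X) = 0.75·0.3724 / (0.75·0.3724 + 0.4·0.6276) ≈ 0.5267

0.527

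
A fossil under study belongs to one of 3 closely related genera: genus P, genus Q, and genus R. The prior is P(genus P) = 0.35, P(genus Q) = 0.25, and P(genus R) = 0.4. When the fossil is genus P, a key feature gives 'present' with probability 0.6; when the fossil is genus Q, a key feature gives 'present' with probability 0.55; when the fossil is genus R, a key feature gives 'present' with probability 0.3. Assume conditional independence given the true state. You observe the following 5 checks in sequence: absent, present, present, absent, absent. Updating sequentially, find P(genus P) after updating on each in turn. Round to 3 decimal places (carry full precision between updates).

After 'absent': normaliser = 0.4·0.3500 + 0.45·0.2500 + 0.7·0.4000; P(genus P) ≈ 0.2629, P(genus Q) ≈ 0.2113, P(genus R) ≈ 0.5258
After 'present': normaliser = 0.6·0.2629 + 0.55·0.2113 + 0.3·0.5258; P(genus P) ≈ 0.3654, P(genus Q) ≈ 0.2692, P(genus R) ≈ 0.3654
After 'present': normaliser = 0.6·0.3654 + 0.55·0.2692 + 0.3·0.3654; P(genus P) ≈ 0.4597, P(genus Q) ≈ 0.3104, P(genus R) ≈ 0.2299
After 'absent': normaliser = 0.4·0.4597 + 0.45·0.3104 + 0.7·0.2299; P(genus P) ≈ 0.3796, P(genus Q) ≈ 0.2883, P(genus R) ≈ 0.3321
After 'absent': normaliser = 0.4·0.3796 + 0.45·0.2883 + 0.7·0.3321; P(genus P) ≈ 0.2953, P(genus Q) ≈ 0.2524, P(genus R) ≈ 0.4523

0.295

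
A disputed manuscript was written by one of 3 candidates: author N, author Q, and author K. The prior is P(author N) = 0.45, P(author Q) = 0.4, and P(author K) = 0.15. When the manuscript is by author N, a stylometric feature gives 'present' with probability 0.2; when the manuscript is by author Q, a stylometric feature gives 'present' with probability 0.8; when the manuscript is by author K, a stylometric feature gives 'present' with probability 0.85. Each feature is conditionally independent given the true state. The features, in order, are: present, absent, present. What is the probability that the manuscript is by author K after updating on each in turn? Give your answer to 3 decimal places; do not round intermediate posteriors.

After 'present': normaliser = 0.2·0.4500 + 0.8·0.4000 + 0.85·0.1500; P(author N) ≈ 0.1674, P(author Q) ≈ 0.5953, P(author K) ≈ 0.2372
After 'absent': normaliser = 0.8·0.1674 + 0.2·0.5953 + 0.15·0.2372; P(author N) ≈ 0.4641, P(author Q) ≈ 0.4126, P(author K) ≈ 0.1233
After 'present': normaliser = 0.2·0.4641 + 0.8·0.4126 + 0.85·0.1233; P(author N) ≈ 0.1759, P(author Q) ≈ 0.6255, P(author K) ≈ 0.1986

0.199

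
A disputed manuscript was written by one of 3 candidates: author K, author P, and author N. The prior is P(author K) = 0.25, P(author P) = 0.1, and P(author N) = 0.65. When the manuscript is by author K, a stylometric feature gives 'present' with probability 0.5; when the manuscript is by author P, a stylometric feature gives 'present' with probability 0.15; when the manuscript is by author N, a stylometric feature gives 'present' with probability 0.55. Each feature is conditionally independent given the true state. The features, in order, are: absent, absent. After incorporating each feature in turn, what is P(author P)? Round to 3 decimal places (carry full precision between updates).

0.271

After 'absent': normaliser = 0.5·0.2500 + 0.85·0.1000 + 0.45·0.6500; P(author K) ≈ 0.2488, P(author P) ≈ 0.1692, P(author N) ≈ 0.5821
After 'absent': normaliser = 0.5·0.2488 + 0.85·0.1692 + 0.45·0.5821; P(author K) ≈ 0.2346, P(author P) ≈ 0.2712, P(author N) ≈ 0.4941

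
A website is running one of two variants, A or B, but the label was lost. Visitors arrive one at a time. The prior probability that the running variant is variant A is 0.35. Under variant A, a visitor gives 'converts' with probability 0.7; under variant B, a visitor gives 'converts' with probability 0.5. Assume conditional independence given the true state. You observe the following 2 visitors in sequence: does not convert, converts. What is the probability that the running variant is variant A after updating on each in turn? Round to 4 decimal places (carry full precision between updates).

0.3114

After 'does not convert': P(A) = 0.3·0.3500 / (0.3·0.3500 + 0.5·0.6500) ≈ 0.2442
After 'converts': P(A) = 0.7·0.2442 / (0.7·0.2442 + 0.5·0.7558) ≈ 0.3114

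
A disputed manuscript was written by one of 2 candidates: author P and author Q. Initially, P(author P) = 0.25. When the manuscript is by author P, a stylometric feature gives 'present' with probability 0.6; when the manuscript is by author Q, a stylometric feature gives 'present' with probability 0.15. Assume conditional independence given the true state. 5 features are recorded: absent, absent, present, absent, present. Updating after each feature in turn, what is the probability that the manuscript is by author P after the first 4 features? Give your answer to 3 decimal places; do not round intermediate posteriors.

0.122

Each posterior becomes the prior for the next update.
After 'absent': P(author P) = 0.4·0.2500 / (0.4·0.2500 + 0.85·0.7500) ≈ 0.1356
After 'absent': P(author P) = 0.4·0.1356 / (0.4·0.1356 + 0.85·0.8644) ≈ 0.0687
After 'present': P(author P) = 0.6·0.0687 / (0.6·0.0687 + 0.15·0.9313) ≈ 0.2280
After 'absent': P(author P) = 0.4·0.2280 / (0.4·0.2280 + 0.85·0.7720) ≈ 0.1220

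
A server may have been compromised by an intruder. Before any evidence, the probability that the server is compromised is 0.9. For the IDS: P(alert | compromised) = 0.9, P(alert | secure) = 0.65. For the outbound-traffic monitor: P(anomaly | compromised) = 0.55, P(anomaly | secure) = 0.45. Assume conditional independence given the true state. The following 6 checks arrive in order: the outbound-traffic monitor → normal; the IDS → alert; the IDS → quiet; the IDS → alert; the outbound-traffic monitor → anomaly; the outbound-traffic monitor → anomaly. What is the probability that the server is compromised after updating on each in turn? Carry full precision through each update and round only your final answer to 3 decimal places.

After the outbound-traffic monitor='normal': P(compromised) = 0.45·0.9000 / (0.45·0.9000 + 0.55·0.1000) ≈ 0.8804
After the IDS='alert': P(compromised) = 0.9·0.8804 / (0.9·0.8804 + 0.65·0.1196) ≈ 0.9107
After the IDS='quiet': P(compromised) = 0.1·0.9107 / (0.1·0.9107 + 0.35·0.0893) ≈ 0.7444
After the IDS='alert': P(compromised) = 0.9·0.7444 / (0.9·0.7444 + 0.65·0.2556) ≈ 0.8013
After the outbound-traffic monitor='anomaly': P(compromised) = 0.55·0.8013 / (0.55·0.8013 + 0.45·0.1987) ≈ 0.8314
After the outbound-traffic monitor='anomaly': P(compromised) = 0.55·0.8314 / (0.55·0.8314 + 0.45·0.1686) ≈ 0.8577

0.858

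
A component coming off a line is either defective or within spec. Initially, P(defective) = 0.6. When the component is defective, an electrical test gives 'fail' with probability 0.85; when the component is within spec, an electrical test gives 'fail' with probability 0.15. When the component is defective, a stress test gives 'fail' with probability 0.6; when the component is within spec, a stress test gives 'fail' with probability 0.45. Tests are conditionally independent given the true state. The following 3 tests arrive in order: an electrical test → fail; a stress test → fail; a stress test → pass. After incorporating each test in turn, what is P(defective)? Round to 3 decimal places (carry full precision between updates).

0.892

After an electrical test='fail': P(defective) = 0.85·0.6000 / (0.85·0.6000 + 0.15·0.4000) ≈ 0.8947
After a stress test='fail': P(defective) = 0.6·0.8947 / (0.6·0.8947 + 0.45·0.1053) ≈ 0.9189
After a stress test='pass': P(defective) = 0.4·0.9189 / (0.4·0.9189 + 0.55·0.0811) ≈ 0.8918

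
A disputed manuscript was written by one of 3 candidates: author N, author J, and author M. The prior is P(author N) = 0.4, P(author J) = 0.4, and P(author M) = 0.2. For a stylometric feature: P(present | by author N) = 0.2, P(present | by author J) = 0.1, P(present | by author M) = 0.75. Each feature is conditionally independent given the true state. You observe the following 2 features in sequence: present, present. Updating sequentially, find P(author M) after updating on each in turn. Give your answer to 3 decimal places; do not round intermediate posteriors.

0.849

After 'present': normaliser = 0.2·0.4000 + 0.1·0.4000 + 0.75·0.2000; P(author N) ≈ 0.2963, P(author J) ≈ 0.1481, P(author M) ≈ 0.5556
After 'present': normaliser = 0.2·0.2963 + 0.1·0.1481 + 0.75·0.5556; P(author N) ≈ 0.1208, P(author J) ≈ 0.0302, P(author M) ≈ 0.8491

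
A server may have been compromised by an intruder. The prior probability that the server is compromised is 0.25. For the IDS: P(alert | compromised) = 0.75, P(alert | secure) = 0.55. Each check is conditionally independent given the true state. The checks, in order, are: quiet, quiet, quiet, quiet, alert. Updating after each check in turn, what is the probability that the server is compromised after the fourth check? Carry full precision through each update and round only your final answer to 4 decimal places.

0.0308

Apply Bayes' rule sequentially, carrying P(compromised) forward.
After 'quiet': P(compromised) = 0.25·0.2500 / (0.25·0.2500 + 0.45·0.7500) ≈ 0.1562
After 'quiet': P(compromised) = 0.25·0.1562 / (0.25·0.1562 + 0.45·0.8438) ≈ 0.0933
After 'quiet': P(compromised) = 0.25·0.0933 / (0.25·0.0933 + 0.45·0.9067) ≈ 0.0541
After 'quiet': P(compromised) = 0.25·0.0541 / (0.25·0.0541 + 0.45·0.9459) ≈ 0.0308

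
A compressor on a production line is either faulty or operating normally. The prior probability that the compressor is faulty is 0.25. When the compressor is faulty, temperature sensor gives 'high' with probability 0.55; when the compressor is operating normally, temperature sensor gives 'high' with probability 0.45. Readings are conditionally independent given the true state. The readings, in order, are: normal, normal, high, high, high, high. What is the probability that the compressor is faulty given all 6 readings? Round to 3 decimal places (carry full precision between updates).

0.332

After 'normal': P(faulty) = 0.45·0.2500 / (0.45·0.2500 + 0.55·0.7500) ≈ 0.2143
After 'normal': P(faulty) = 0.45·0.2143 / (0.45·0.2143 + 0.55·0.7857) ≈ 0.1824
After 'high': P(faulty) = 0.55·0.1824 / (0.55·0.1824 + 0.45·0.8176) ≈ 0.2143
After 'high': P(faulty) = 0.55·0.2143 / (0.55·0.2143 + 0.45·0.7857) ≈ 0.2500
After 'high': P(faulty) = 0.55·0.2500 / (0.55·0.2500 + 0.45·0.7500) ≈ 0.2895
After 'high': P(faulty) = 0.55·0.2895 / (0.55·0.2895 + 0.45·0.7105) ≈ 0.3324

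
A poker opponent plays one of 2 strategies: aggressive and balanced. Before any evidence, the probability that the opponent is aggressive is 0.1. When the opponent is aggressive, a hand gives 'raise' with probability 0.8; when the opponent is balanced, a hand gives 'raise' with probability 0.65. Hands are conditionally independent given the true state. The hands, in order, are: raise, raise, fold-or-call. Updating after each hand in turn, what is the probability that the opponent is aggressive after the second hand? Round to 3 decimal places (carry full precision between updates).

After 'raise': P(aggressive) = 0.8·0.1000 / (0.8·0.1000 + 0.65·0.9000) ≈ 0.1203
After 'raise': P(aggressive) = 0.8·0.1203 / (0.8·0.1203 + 0.65·0.8797) ≈ 0.1441

0.144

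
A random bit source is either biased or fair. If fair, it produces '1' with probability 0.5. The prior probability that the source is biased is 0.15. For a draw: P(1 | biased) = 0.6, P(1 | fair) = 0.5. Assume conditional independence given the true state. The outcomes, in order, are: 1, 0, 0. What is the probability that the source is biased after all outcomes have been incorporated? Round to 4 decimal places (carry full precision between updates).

0.1194

After '1': P(biased) = 0.6·0.1500 / (0.6·0.1500 + 0.5·0.8500) ≈ 0.1748
After '0': P(biased) = 0.4·0.1748 / (0.4·0.1748 + 0.5·0.8252) ≈ 0.1449
After '0': P(biased) = 0.4·0.1449 / (0.4·0.1449 + 0.5·0.8551) ≈ 0.1194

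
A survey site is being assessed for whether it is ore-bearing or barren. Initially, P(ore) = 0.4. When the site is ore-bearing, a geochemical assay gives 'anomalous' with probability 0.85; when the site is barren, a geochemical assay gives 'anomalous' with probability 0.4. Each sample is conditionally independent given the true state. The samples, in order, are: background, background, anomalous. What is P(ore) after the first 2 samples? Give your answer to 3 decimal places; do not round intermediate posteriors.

0.040

After 'background': P(ore) = 0.15·0.4000 / (0.15·0.4000 + 0.6·0.6000) ≈ 0.1429
After 'background': P(ore) = 0.15·0.1429 / (0.15·0.1429 + 0.6·0.8571) ≈ 0.0400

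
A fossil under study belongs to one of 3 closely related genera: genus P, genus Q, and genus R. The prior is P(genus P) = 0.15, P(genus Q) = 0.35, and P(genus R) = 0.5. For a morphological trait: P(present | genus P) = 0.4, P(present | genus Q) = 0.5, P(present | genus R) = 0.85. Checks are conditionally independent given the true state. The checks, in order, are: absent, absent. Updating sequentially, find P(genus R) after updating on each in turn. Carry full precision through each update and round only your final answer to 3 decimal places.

Apply Bayes' rule sequentially, carrying P(genus R) forward.
After 'absent': normaliser = 0.6·0.1500 + 0.5·0.3500 + 0.15·0.5000; P(genus P) ≈ 0.2647, P(genus Q) ≈ 0.5147, P(genus R) ≈ 0.2206
After 'absent': normaliser = 0.6·0.2647 + 0.5·0.5147 + 0.15·0.2206; P(genus P) ≈ 0.3535, P(genus Q) ≈ 0.5728, P(genus R) ≈ 0.0736

0.074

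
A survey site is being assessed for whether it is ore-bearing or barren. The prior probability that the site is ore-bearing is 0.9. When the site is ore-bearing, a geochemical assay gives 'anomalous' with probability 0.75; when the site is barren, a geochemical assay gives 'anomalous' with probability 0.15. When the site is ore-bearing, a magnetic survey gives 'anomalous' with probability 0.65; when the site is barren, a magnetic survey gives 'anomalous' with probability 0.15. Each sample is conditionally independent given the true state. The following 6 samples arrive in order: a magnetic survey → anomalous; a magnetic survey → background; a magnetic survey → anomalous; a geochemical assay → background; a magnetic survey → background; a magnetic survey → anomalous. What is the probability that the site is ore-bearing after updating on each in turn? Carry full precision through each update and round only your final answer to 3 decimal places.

After a magnetic survey='anomalous': P(ore) = 0.65·0.9000 / (0.65·0.9000 + 0.15·0.1000) ≈ 0.9750
After a magnetic survey='background': P(ore) = 0.35·0.9750 / (0.35·0.9750 + 0.85·0.0250) ≈ 0.9414
After a magnetic survey='anomalous': P(ore) = 0.65·0.9414 / (0.65·0.9414 + 0.15·0.0586) ≈ 0.9858
After a geochemical assay='background': P(ore) = 0.25·0.9858 / (0.25·0.9858 + 0.85·0.0142) ≈ 0.9534
After a magnetic survey='background': P(ore) = 0.35·0.9534 / (0.35·0.9534 + 0.85·0.0466) ≈ 0.8939
After a magnetic survey='anomalous': P(ore) = 0.65·0.8939 / (0.65·0.8939 + 0.15·0.1061) ≈ 0.9733

0.973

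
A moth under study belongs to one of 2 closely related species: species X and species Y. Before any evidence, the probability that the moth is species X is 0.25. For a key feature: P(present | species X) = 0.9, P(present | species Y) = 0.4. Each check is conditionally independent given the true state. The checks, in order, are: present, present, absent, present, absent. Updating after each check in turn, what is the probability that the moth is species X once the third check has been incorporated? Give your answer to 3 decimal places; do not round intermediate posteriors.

After 'present': P(species X) = 0.9·0.2500 / (0.9·0.2500 + 0.4·0.7500) ≈ 0.4286
After 'present': P(species X) = 0.9·0.4286 / (0.9·0.4286 + 0.4·0.5714) ≈ 0.6279
After 'absent': P(species X) = 0.1·0.6279 / (0.1·0.6279 + 0.6·0.3721) ≈ 0.2195

0.220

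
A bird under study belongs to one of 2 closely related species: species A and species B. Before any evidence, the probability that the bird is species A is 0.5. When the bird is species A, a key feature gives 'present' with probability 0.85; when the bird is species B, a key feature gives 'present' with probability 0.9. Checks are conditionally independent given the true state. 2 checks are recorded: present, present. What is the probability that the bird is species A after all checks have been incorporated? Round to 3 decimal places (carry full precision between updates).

0.471

After 'present': P(species A) = 0.85·0.5000 / (0.85·0.5000 + 0.9·0.5000) ≈ 0.4857
After 'present': P(species A) = 0.85·0.4857 / (0.85·0.4857 + 0.9·0.5143) ≈ 0.4715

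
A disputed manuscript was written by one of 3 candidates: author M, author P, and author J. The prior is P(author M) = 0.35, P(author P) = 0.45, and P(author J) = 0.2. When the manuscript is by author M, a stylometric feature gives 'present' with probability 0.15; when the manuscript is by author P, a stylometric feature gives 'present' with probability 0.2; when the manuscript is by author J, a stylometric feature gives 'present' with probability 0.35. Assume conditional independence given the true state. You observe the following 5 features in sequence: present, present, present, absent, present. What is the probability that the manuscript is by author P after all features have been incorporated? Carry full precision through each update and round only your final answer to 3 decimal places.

0.215

After 'present': normaliser = 0.15·0.3500 + 0.2·0.4500 + 0.35·0.2000; P(author M) ≈ 0.2471, P(author P) ≈ 0.4235, P(author J) ≈ 0.3294
After 'present': normaliser = 0.15·0.2471 + 0.2·0.4235 + 0.35·0.3294; P(author M) ≈ 0.1563, P(author P) ≈ 0.3573, P(author J) ≈ 0.4864
After 'present': normaliser = 0.15·0.1563 + 0.2·0.3573 + 0.35·0.4864; P(author M) ≈ 0.0884, P(author P) ≈ 0.2695, P(author J) ≈ 0.6420
After 'absent': normaliser = 0.85·0.0884 + 0.8·0.2695 + 0.65·0.6420; P(author M) ≈ 0.1062, P(author P) ≈ 0.3045, P(author J) ≈ 0.5893
After 'present': normaliser = 0.15·0.1062 + 0.2·0.3045 + 0.35·0.5893; P(author M) ≈ 0.0563, P(author P) ≈ 0.2151, P(author J) ≈ 0.7286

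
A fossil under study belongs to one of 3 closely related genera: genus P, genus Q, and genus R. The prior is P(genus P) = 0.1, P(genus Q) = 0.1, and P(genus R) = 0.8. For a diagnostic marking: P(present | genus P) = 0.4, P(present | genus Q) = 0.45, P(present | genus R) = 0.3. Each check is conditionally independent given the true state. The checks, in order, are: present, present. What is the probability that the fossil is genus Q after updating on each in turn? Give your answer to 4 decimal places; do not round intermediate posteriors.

0.1871

Apply Bayes' rule sequentially, carrying P(genus Q) forward.
After 'present': normaliser = 0.4·0.1000 + 0.45·0.1000 + 0.3·0.8000; P(genus P) ≈ 0.1231, P(genus Q) ≈ 0.1385, P(genus R) ≈ 0.7385
After 'present': normaliser = 0.4·0.1231 + 0.45·0.1385 + 0.3·0.7385; P(genus P) ≈ 0.1478, P(genus Q) ≈ 0.1871, P(genus R) ≈ 0.6651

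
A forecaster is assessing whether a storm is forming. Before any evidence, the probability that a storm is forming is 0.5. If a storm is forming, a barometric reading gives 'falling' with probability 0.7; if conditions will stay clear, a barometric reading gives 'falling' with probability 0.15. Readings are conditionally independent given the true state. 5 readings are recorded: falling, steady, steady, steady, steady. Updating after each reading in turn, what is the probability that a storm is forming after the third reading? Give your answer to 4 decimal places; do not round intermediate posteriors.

0.3676

Apply Bayes' rule sequentially, carrying P(storm) forward.
After 'falling': P(storm) = 0.7·0.5000 / (0.7·0.5000 + 0.15·0.5000) ≈ 0.8235
After 'steady': P(storm) = 0.3·0.8235 / (0.3·0.8235 + 0.85·0.1765) ≈ 0.6222
After 'steady': P(storm) = 0.3·0.6222 / (0.3·0.6222 + 0.85·0.3778) ≈ 0.3676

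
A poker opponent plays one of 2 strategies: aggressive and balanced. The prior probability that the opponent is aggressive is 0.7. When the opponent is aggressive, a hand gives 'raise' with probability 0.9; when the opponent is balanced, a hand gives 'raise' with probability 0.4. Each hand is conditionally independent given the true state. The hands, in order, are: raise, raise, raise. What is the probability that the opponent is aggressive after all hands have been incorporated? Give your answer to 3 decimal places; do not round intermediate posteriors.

0.964

After 'raise': P(aggressive) = 0.9·0.7000 / (0.9·0.7000 + 0.4·0.3000) ≈ 0.8400
After 'raise': P(aggressive) = 0.9·0.8400 / (0.9·0.8400 + 0.4·0.1600) ≈ 0.9220
After 'raise': P(aggressive) = 0.9·0.9220 / (0.9·0.9220 + 0.4·0.0780) ≈ 0.9637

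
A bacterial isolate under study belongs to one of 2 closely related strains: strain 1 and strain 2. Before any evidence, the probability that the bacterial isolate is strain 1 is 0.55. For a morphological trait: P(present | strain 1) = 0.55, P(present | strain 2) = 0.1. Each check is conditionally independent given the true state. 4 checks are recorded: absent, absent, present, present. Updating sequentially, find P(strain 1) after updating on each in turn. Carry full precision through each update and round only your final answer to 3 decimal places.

After 'absent': P(strain 1) = 0.45·0.5500 / (0.45·0.5500 + 0.9·0.4500) ≈ 0.3793
After 'absent': P(strain 1) = 0.45·0.3793 / (0.45·0.3793 + 0.9·0.6207) ≈ 0.2340
After 'present': P(strain 1) = 0.55·0.2340 / (0.55·0.2340 + 0.1·0.7660) ≈ 0.6269
After 'present': P(strain 1) = 0.55·0.6269 / (0.55·0.6269 + 0.1·0.3731) ≈ 0.9024

0.902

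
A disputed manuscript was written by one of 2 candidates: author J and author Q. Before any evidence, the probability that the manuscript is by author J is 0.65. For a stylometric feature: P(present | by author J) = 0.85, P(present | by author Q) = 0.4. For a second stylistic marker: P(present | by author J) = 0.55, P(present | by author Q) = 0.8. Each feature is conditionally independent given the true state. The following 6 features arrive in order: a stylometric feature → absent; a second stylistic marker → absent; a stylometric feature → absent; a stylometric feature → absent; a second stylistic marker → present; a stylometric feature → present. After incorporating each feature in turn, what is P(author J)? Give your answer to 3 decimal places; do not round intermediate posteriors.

0.087

After a stylometric feature='absent': P(author J) = 0.15·0.6500 / (0.15·0.6500 + 0.6·0.3500) ≈ 0.3171
After a second stylistic marker='absent': P(author J) = 0.45·0.3171 / (0.45·0.3171 + 0.2·0.6829) ≈ 0.5109
After a stylometric feature='absent': P(author J) = 0.15·0.5109 / (0.15·0.5109 + 0.6·0.4891) ≈ 0.2071
After a stylometric feature='absent': P(author J) = 0.15·0.2071 / (0.15·0.2071 + 0.6·0.7929) ≈ 0.0613
After a second stylistic marker='present': P(author J) = 0.55·0.0613 / (0.55·0.0613 + 0.8·0.9387) ≈ 0.0430
After a stylometric feature='present': P(author J) = 0.85·0.0430 / (0.85·0.0430 + 0.4·0.9570) ≈ 0.0871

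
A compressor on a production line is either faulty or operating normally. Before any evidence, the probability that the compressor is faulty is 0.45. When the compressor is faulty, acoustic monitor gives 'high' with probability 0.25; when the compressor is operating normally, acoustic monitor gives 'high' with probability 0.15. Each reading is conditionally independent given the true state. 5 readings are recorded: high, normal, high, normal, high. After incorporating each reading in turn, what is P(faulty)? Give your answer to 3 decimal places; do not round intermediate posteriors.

After 'high': P(faulty) = 0.25·0.4500 / (0.25·0.4500 + 0.15·0.5500) ≈ 0.5769
After 'normal': P(faulty) = 0.75·0.5769 / (0.75·0.5769 + 0.85·0.4231) ≈ 0.5461
After 'high': P(faulty) = 0.25·0.5461 / (0.25·0.5461 + 0.15·0.4539) ≈ 0.6673
After 'normal': P(faulty) = 0.75·0.6673 / (0.75·0.6673 + 0.85·0.3327) ≈ 0.6389
After 'high': P(faulty) = 0.25·0.6389 / (0.25·0.6389 + 0.15·0.3611) ≈ 0.7468

0.747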